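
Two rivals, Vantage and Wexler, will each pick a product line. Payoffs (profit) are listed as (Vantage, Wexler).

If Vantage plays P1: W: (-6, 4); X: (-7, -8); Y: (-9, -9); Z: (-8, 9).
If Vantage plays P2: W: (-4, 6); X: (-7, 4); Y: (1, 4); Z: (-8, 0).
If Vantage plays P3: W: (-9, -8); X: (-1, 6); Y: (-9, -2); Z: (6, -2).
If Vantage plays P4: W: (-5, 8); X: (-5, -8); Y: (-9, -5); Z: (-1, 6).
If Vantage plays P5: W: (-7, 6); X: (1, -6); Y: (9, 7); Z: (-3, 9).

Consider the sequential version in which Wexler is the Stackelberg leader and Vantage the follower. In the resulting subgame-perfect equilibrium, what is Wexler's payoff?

7

Vantage best-responds to each possible Wexler move:
- W → Vantage plays P2 (best of -6, -4, -9, -5, -7); Wexler gets 6.
- X → Vantage plays P5 (best of -7, -7, -1, -5, 1); Wexler gets -6.
- Y → Vantage plays P5 (best of -9, 1, -9, -9, 9); Wexler gets 7.
- Z → Vantage plays P3 (best of -8, -8, 6, -1, -3); Wexler gets -2.
Maximizing over 6, -6, 7, -2, Wexler chooses Y. Subgame-perfect outcome: (P5, Y) with payoffs (9, 7).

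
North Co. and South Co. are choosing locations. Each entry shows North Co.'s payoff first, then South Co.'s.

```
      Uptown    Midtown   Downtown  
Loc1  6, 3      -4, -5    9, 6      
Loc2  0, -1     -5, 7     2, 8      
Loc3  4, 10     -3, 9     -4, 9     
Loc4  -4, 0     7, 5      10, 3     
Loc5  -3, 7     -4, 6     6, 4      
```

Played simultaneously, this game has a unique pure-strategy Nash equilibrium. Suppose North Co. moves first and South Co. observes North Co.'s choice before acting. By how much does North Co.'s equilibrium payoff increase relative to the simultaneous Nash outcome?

2

Solve by backward induction (North Co. leads).
- Loc1: South Co. compares 3, -5, 6 and picks Downtown; North Co. would get 9.
- Loc2: South Co. compares -1, 7, 8 and picks Downtown; North Co. would get 2.
- Loc3: South Co. compares 10, 9, 9 and picks Uptown; North Co. would get 4.
- Loc4: South Co. compares 0, 5, 3 and picks Midtown; North Co. would get 7.
- Loc5: South Co. compares 7, 6, 4 and picks Uptown; North Co. would get -3.
Maximizing over 9, 2, 4, 7, -3, North Co. chooses Loc1. Subgame-perfect outcome: (Loc1, Downtown) with payoffs (9, 6).
For the simultaneous game, intersect best replies.
North Co.'s best replies: Uptown→Loc1; Midtown→Loc4; Downtown→Loc4.
South Co.'s best replies: Loc1→Downtown; Loc2→Downtown; Loc3→Uptown; Loc4→Midtown; Loc5→Uptown.
The unique mutual best reply is (Loc4, Midtown), giving (7, 5).
North Co.'s commitment gain: 9 − 7 = 2.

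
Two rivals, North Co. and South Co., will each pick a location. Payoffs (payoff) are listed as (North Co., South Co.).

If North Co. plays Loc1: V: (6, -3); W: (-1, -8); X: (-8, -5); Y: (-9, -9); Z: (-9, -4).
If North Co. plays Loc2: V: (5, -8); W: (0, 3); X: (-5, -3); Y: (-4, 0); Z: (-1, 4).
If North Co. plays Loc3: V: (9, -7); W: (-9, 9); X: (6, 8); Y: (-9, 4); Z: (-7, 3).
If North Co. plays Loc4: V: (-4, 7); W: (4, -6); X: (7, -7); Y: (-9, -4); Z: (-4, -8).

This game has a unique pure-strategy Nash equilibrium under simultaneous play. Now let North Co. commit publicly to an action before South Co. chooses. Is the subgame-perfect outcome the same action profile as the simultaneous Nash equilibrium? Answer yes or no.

no

Solve by backward induction (North Co. leads).
- Loc1: BR = V, leader payoff 6.
- Loc2: BR = Z, leader payoff -1.
- Loc3: BR = W, leader payoff -9.
- Loc4: BR = V, leader payoff -4.
Among 6, -1, -9, -4, the best is 6 at Loc1. Subgame-perfect outcome: (Loc1, V) with payoffs (6, -3).
For the simultaneous game, intersect best replies.
North Co.'s best replies: V→Loc3; W→Loc4; X→Loc4; Y→Loc2; Z→Loc2.
South Co.'s best replies: Loc1→V; Loc2→Z; Loc3→W; Loc4→V.
The unique mutual best reply is (Loc2, Z), giving (-1, 4).
Sequential outcome (Loc1, V) differs from the Nash profile (Loc2, Z).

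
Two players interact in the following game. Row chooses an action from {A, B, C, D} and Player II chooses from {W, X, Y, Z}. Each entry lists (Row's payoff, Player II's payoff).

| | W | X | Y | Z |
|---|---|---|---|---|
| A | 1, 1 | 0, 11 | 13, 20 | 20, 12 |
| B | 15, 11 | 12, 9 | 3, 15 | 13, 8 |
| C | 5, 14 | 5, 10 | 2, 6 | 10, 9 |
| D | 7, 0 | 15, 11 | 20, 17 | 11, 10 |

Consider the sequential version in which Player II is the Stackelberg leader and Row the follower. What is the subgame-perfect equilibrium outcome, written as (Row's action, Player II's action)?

(D, Y)

Backward induction with Player II moving first.
- W: Row compares 1, 15, 5, 7 and picks B; Player II would get 11.
- X: Row compares 0, 12, 5, 15 and picks D; Player II would get 11.
- Y: Row compares 13, 3, 2, 20 and picks D; Player II would get 17.
- Z: Row compares 20, 13, 10, 11 and picks A; Player II would get 12.
Player II's induced payoffs are 11, 11, 17, 12, so Player II commits to Y. Subgame-perfect outcome: (D, Y) with payoffs (20, 17).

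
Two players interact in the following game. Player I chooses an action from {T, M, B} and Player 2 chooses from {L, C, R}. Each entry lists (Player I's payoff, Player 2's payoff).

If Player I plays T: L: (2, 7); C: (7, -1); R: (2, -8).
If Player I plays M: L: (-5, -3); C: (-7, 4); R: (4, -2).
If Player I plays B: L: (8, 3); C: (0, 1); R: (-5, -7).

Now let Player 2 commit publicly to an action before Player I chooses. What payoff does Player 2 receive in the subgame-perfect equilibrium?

3

Player I best-responds to each possible Player 2 move:
- L → Player I plays B (best of 2, -5, 8); Player 2 gets 3.
- C → Player I plays T (best of 7, -7, 0); Player 2 gets -1.
- R → Player I plays M (best of 2, 4, -5); Player 2 gets -2.
Maximizing over 3, -1, -2, Player 2 chooses L. Subgame-perfect outcome: (B, L) with payoffs (8, 3).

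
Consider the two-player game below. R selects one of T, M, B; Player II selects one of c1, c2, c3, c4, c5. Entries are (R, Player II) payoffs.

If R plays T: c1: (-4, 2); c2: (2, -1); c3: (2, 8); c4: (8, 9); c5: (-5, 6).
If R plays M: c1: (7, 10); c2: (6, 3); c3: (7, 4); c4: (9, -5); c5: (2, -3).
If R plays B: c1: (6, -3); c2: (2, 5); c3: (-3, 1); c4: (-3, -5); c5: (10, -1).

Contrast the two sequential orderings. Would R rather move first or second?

If R leads: Player II's best replies are T→c4, M→c1, B→c2; R's induced payoffs 8, 7, 2; outcome (T, c4), payoffs (8, 9).
If Player II leads: R's best replies are c1→M, c2→M, c3→M, c4→M, c5→B; Player II's induced payoffs 10, 3, 4, -5, -1; outcome (M, c1), payoffs (7, 10).
R gets 8 moving first and 7 moving second, so R prefers to move first.

first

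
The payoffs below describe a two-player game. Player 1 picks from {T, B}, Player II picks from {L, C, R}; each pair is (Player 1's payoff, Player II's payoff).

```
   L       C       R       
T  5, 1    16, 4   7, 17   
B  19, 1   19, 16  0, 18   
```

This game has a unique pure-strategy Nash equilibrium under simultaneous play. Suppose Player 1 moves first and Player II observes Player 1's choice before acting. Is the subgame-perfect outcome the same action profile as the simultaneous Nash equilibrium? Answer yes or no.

yes

Solve by backward induction (Player 1 leads).
- T → Player II plays R (best of 1, 4, 17); Player 1 gets 7.
- B → Player II plays R (best of 1, 16, 18); Player 1 gets 0.
Player 1's induced payoffs are 7, 0, so Player 1 commits to T. Subgame-perfect outcome: (T, R) with payoffs (7, 17).
For the simultaneous game, intersect best replies.
Player 1's best replies: L→B; C→B; R→T.
Player II's best replies: T→R; B→R.
Only (T, R) has each player best-responding; Nash payoffs (7, 17).
Sequential outcome (T, R) coincides with the Nash profile (T, R).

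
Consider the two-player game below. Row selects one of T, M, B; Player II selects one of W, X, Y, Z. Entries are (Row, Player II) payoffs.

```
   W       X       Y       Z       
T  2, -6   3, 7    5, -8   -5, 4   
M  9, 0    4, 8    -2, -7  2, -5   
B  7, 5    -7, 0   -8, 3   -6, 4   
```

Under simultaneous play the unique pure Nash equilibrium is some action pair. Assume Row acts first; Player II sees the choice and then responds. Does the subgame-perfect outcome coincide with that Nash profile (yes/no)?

no

Player II best-responds to each possible Row move:
- T: BR = X, leader payoff 3.
- M: BR = X, leader payoff 4.
- B: BR = W, leader payoff 7.
Maximizing over 3, 4, 7, Row chooses B. Subgame-perfect outcome: (B, W) with payoffs (7, 5).
For the simultaneous game, intersect best replies.
Row's best replies: W→M; X→M; Y→T; Z→M.
Player II's best replies: T→X; M→X; B→W.
The unique mutual best reply is (M, X), giving (4, 8).
Sequential outcome (B, W) differs from the Nash profile (M, X).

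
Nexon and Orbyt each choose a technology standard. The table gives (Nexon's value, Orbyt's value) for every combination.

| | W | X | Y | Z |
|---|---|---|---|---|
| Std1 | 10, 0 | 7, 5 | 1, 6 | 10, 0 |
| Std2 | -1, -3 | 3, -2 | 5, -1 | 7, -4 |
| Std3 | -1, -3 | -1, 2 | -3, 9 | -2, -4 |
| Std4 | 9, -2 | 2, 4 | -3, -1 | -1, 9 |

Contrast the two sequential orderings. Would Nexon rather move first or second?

second

If Nexon leads: Orbyt's best replies are Std1→Y, Std2→Y, Std3→Y, Std4→Z; Nexon's induced payoffs 1, 5, -3, -1; outcome (Std2, Y), payoffs (5, -1).
If Orbyt leads: Nexon's best replies are W→Std1, X→Std1, Y→Std2, Z→Std1; Orbyt's induced payoffs 0, 5, -1, 0; outcome (Std1, X), payoffs (7, 5).
Nexon gets 5 moving first and 7 moving second, so Nexon prefers to move second.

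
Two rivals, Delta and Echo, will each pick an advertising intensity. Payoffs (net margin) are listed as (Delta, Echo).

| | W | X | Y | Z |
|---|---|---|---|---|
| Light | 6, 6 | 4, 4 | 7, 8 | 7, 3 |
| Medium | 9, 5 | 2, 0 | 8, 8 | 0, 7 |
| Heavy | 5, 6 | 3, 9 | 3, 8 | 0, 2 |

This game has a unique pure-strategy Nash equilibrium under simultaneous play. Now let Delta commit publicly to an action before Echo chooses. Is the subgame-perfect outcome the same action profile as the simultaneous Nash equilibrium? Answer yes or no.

Solve by backward induction (Delta leads).
- Light → Echo plays Y (best of 6, 4, 8, 3); Delta gets 7.
- Medium → Echo plays Y (best of 5, 0, 8, 7); Delta gets 8.
- Heavy → Echo plays X (best of 6, 9, 8, 2); Delta gets 3.
Maximizing over 7, 8, 3, Delta chooses Medium. Subgame-perfect outcome: (Medium, Y) with payoffs (8, 8).
Under simultaneous play:
Delta's best replies: W→Medium; X→Light; Y→Medium; Z→Light.
Echo's best replies: Light→Y; Medium→Y; Heavy→X.
The unique mutual best reply is (Medium, Y), giving (8, 8).
Sequential outcome (Medium, Y) coincides with the Nash profile (Medium, Y).

yes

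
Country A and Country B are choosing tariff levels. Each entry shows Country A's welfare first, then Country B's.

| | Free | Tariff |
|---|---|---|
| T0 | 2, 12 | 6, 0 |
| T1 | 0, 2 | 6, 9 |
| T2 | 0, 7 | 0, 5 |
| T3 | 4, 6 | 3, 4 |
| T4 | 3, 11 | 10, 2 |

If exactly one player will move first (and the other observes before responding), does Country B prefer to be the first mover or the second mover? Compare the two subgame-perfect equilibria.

If Country A leads: Country B's best replies are T0→Free, T1→Tariff, T2→Free, T3→Free, T4→Free; Country A's induced payoffs 2, 6, 0, 4, 3; outcome (T1, Tariff), payoffs (6, 9).
If Country B leads: Country A's best replies are Free→T3, Tariff→T4; Country B's induced payoffs 6, 2; outcome (T3, Free), payoffs (4, 6).
Country B gets 6 moving first and 9 moving second, so Country B prefers to move second.

second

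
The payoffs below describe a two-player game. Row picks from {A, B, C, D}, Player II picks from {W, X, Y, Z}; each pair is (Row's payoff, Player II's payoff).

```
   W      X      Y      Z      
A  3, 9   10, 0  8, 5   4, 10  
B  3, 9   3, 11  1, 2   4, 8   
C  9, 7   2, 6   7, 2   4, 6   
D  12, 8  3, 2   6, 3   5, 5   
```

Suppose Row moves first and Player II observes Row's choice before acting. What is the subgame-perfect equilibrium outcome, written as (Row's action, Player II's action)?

Backward induction with Row moving first.
- A: Player II compares 9, 0, 5, 10 and picks Z; Row would get 4.
- B: Player II compares 9, 11, 2, 8 and picks X; Row would get 3.
- C: Player II compares 7, 6, 2, 6 and picks W; Row would get 9.
- D: Player II compares 8, 2, 3, 5 and picks W; Row would get 12.
Maximizing over 4, 3, 9, 12, Row chooses D. Subgame-perfect outcome: (D, W) with payoffs (12, 8).

(D, W)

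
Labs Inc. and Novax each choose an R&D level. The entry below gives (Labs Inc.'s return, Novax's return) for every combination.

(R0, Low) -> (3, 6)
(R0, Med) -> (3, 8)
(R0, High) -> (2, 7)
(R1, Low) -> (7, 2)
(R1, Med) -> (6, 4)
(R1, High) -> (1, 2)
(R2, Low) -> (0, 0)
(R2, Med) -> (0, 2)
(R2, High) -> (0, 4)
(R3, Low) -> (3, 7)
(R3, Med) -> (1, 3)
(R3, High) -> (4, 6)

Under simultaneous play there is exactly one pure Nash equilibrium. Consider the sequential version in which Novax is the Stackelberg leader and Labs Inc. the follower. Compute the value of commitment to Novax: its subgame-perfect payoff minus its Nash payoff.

2

Solve by backward induction (Novax leads).
- Low → Labs Inc. plays R1 (best of 3, 7, 0, 3); Novax gets 2.
- Med → Labs Inc. plays R1 (best of 3, 6, 0, 1); Novax gets 4.
- High → Labs Inc. plays R3 (best of 2, 1, 0, 4); Novax gets 6.
Novax's induced payoffs are 2, 4, 6, so Novax commits to High. Subgame-perfect outcome: (R3, High) with payoffs (4, 6).
For the simultaneous game, intersect best replies.
Labs Inc.'s best replies: Low→R1; Med→R1; High→R3.
Novax's best replies: R0→Med; R1→Med; R2→High; R3→Low.
The unique mutual best reply is (R1, Med), giving (6, 4).
Novax's commitment gain: 6 − 4 = 2.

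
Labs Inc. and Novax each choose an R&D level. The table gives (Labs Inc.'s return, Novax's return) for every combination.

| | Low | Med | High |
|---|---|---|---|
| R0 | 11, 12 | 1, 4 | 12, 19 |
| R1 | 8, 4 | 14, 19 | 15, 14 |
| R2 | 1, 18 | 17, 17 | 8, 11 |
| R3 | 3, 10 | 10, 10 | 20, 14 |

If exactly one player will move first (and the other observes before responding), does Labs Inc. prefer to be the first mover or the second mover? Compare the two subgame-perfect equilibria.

first

If Labs Inc. leads: Novax's best replies are R0→High, R1→Med, R2→Low, R3→High; Labs Inc.'s induced payoffs 12, 14, 1, 20; outcome (R3, High), payoffs (20, 14).
If Novax leads: Labs Inc.'s best replies are Low→R0, Med→R2, High→R3; Novax's induced payoffs 12, 17, 14; outcome (R2, Med), payoffs (17, 17).
Labs Inc. gets 20 moving first and 17 moving second, so Labs Inc. prefers to move first.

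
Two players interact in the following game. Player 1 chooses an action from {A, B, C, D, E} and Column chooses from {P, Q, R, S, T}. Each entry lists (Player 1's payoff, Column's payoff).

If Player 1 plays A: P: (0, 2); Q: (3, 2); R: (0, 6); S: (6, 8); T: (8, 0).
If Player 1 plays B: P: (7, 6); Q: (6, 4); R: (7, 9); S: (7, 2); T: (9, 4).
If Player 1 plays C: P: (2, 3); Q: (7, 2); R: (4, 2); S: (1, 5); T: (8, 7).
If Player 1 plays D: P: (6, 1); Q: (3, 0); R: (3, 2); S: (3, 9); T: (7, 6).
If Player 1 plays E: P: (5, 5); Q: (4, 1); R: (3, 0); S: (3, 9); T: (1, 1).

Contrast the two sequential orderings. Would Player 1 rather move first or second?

If Player 1 leads: Column's best replies are A→S, B→R, C→T, D→S, E→S; Player 1's induced payoffs 6, 7, 8, 3, 3; outcome (C, T), payoffs (8, 7).
If Column leads: Player 1's best replies are P→B, Q→C, R→B, S→B, T→B; Column's induced payoffs 6, 2, 9, 2, 4; outcome (B, R), payoffs (7, 9).
Player 1 gets 8 moving first and 7 moving second, so Player 1 prefers to move first.

first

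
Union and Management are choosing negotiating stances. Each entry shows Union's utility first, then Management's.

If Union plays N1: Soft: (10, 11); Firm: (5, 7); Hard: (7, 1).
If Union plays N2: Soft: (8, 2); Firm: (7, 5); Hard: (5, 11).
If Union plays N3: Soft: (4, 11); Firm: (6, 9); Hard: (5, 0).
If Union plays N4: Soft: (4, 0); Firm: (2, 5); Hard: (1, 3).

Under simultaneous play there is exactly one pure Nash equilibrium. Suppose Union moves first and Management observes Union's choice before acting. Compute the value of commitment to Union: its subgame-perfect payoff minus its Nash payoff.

Solve by backward induction (Union leads).
- N1: BR = Soft, leader payoff 10.
- N2: BR = Hard, leader payoff 5.
- N3: BR = Soft, leader payoff 4.
- N4: BR = Firm, leader payoff 2.
Union's induced payoffs are 10, 5, 4, 2, so Union commits to N1. Subgame-perfect outcome: (N1, Soft) with payoffs (10, 11).
For the simultaneous game, intersect best replies.
Union's best replies: Soft→N1; Firm→N2; Hard→N1.
Management's best replies: N1→Soft; N2→Hard; N3→Soft; N4→Firm.
Only (N1, Soft) has each player best-responding; Nash payoffs (10, 11).
Union's commitment gain: 10 − 10 = 0.

0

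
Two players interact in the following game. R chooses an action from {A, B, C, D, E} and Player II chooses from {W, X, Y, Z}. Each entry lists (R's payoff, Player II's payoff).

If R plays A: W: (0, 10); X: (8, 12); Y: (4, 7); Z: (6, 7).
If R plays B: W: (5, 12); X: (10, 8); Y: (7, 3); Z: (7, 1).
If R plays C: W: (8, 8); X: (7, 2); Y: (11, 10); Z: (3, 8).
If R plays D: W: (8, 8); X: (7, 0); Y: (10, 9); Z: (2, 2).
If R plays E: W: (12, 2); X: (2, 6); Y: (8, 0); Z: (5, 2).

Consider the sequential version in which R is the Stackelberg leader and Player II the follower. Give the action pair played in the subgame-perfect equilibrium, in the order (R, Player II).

Backward induction with R moving first.
- A: BR = X, leader payoff 8.
- B: BR = W, leader payoff 5.
- C: BR = Y, leader payoff 11.
- D: BR = Y, leader payoff 10.
- E: BR = X, leader payoff 2.
Maximizing over 8, 5, 11, 10, 2, R chooses C. Subgame-perfect outcome: (C, Y) with payoffs (11, 10).

(C, Y)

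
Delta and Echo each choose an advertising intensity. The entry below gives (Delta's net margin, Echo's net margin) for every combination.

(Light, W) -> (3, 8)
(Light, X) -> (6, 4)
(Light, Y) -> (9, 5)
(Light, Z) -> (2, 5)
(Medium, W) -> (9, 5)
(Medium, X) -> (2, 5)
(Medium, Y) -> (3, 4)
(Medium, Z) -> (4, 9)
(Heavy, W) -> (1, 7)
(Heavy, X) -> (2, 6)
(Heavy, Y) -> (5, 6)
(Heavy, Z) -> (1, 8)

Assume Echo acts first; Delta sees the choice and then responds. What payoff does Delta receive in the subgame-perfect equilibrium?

4

Delta best-responds to each possible Echo move:
- W: Delta compares 3, 9, 1 and picks Medium; Echo would get 5.
- X: Delta compares 6, 2, 2 and picks Light; Echo would get 4.
- Y: Delta compares 9, 3, 5 and picks Light; Echo would get 5.
- Z: Delta compares 2, 4, 1 and picks Medium; Echo would get 9.
Maximizing over 5, 4, 5, 9, Echo chooses Z. Subgame-perfect outcome: (Medium, Z) with payoffs (4, 9).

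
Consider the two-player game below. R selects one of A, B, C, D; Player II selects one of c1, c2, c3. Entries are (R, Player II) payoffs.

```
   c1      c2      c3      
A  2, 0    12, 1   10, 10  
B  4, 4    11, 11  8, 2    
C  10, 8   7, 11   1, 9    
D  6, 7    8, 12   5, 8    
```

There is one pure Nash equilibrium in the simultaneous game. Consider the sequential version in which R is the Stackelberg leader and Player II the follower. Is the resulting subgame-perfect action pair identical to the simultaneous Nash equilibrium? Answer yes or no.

Backward induction with R moving first.
- A: BR = c3, leader payoff 10.
- B: BR = c2, leader payoff 11.
- C: BR = c2, leader payoff 7.
- D: BR = c2, leader payoff 8.
Among 10, 11, 7, 8, the best is 11 at B. Subgame-perfect outcome: (B, c2) with payoffs (11, 11).
For the simultaneous game, intersect best replies.
R's best replies: c1→C; c2→A; c3→A.
Player II's best replies: A→c3; B→c2; C→c2; D→c2.
The unique mutual best reply is (A, c3), giving (10, 10).
Sequential outcome (B, c2) differs from the Nash profile (A, c3).

no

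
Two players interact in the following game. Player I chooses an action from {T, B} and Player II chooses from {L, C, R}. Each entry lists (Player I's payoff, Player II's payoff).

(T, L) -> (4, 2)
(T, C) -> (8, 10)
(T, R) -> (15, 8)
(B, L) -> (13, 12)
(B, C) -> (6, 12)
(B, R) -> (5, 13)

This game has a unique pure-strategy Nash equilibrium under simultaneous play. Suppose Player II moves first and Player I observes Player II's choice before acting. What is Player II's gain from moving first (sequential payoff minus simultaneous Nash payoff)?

Solve by backward induction (Player II leads).
- L → Player I plays B (best of 4, 13); Player II gets 12.
- C → Player I plays T (best of 8, 6); Player II gets 10.
- R → Player I plays T (best of 15, 5); Player II gets 8.
Maximizing over 12, 10, 8, Player II chooses L. Subgame-perfect outcome: (B, L) with payoffs (13, 12).
Under simultaneous play:
Player I's best replies: L→B; C→T; R→T.
Player II's best replies: T→C; B→R.
Only (T, C) has each player best-responding; Nash payoffs (8, 10).
Player II's commitment gain: 12 − 10 = 2.

2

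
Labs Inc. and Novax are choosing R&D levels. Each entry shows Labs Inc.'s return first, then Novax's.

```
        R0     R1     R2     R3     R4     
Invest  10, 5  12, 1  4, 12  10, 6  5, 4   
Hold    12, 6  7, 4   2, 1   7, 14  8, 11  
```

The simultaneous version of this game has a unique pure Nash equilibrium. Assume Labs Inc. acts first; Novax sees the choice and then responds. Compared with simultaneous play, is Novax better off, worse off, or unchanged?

Solve by backward induction (Labs Inc. leads).
- Invest: BR = R2, leader payoff 4.
- Hold: BR = R3, leader payoff 7.
Maximizing over 4, 7, Labs Inc. chooses Hold. Subgame-perfect outcome: (Hold, R3) with payoffs (7, 14).
Now find the simultaneous Nash equilibrium.
Labs Inc.'s best replies: R0→Hold; R1→Invest; R2→Invest; R3→Invest; R4→Hold.
Novax's best replies: Invest→R2; Hold→R3.
The unique mutual best reply is (Invest, R2), giving (4, 12).
Novax earns 14 sequentially versus 12 at the Nash outcome: better off.

better off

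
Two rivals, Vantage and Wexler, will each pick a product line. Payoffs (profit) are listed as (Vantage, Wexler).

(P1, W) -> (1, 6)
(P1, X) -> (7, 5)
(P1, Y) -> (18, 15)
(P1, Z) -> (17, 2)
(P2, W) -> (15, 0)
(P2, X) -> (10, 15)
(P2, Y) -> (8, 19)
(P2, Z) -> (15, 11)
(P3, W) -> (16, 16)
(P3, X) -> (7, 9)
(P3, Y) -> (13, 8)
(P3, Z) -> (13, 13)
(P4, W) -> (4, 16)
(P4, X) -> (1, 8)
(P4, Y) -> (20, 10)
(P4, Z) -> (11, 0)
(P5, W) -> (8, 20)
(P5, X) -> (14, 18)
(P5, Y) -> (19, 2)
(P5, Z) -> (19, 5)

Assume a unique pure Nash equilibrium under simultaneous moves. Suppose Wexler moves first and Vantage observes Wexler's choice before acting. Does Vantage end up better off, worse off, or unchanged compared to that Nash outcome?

Vantage best-responds to each possible Wexler move:
- W → Vantage plays P3 (best of 1, 15, 16, 4, 8); Wexler gets 16.
- X → Vantage plays P5 (best of 7, 10, 7, 1, 14); Wexler gets 18.
- Y → Vantage plays P4 (best of 18, 8, 13, 20, 19); Wexler gets 10.
- Z → Vantage plays P5 (best of 17, 15, 13, 11, 19); Wexler gets 5.
Maximizing over 16, 18, 10, 5, Wexler chooses X. Subgame-perfect outcome: (P5, X) with payoffs (14, 18).
For the simultaneous game, intersect best replies.
Vantage's best replies: W→P3; X→P5; Y→P4; Z→P5.
Wexler's best replies: P1→Y; P2→Y; P3→W; P4→W; P5→W.
Only (P3, W) has each player best-responding; Nash payoffs (16, 16).
Vantage earns 14 sequentially versus 16 at the Nash outcome: worse off.

worse off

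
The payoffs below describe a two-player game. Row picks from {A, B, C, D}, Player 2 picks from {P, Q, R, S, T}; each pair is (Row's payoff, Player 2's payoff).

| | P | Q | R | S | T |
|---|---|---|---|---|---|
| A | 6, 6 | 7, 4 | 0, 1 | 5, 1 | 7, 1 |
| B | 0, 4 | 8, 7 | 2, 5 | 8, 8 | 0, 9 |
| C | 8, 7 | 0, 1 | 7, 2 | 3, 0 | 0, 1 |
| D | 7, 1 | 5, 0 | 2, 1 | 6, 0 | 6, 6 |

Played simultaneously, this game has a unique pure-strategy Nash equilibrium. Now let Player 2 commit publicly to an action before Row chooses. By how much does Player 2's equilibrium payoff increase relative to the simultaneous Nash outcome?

Row best-responds to each possible Player 2 move:
- P → Row plays C (best of 6, 0, 8, 7); Player 2 gets 7.
- Q → Row plays B (best of 7, 8, 0, 5); Player 2 gets 7.
- R → Row plays C (best of 0, 2, 7, 2); Player 2 gets 2.
- S → Row plays B (best of 5, 8, 3, 6); Player 2 gets 8.
- T → Row plays A (best of 7, 0, 0, 6); Player 2 gets 1.
Player 2's induced payoffs are 7, 7, 2, 8, 1, so Player 2 commits to S. Subgame-perfect outcome: (B, S) with payoffs (8, 8).
For the simultaneous game, intersect best replies.
Row's best replies: P→C; Q→B; R→C; S→B; T→A.
Player 2's best replies: A→P; B→T; C→P; D→T.
The unique mutual best reply is (C, P), giving (8, 7).
Player 2's commitment gain: 8 − 7 = 1.

1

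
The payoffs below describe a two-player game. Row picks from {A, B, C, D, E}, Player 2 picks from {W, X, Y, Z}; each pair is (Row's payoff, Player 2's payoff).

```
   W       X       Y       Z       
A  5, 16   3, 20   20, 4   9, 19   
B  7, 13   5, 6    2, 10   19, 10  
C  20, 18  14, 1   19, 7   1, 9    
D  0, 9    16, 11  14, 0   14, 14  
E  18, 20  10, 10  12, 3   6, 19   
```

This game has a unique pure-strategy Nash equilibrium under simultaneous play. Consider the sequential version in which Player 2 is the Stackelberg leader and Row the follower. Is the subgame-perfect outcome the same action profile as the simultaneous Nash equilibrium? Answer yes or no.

Backward induction with Player 2 moving first.
- W: BR = C, leader payoff 18.
- X: BR = D, leader payoff 11.
- Y: BR = A, leader payoff 4.
- Z: BR = B, leader payoff 10.
Player 2's induced payoffs are 18, 11, 4, 10, so Player 2 commits to W. Subgame-perfect outcome: (C, W) with payoffs (20, 18).
For the simultaneous game, intersect best replies.
Row's best replies: W→C; X→D; Y→A; Z→B.
Player 2's best replies: A→X; B→W; C→W; D→Z; E→W.
The unique mutual best reply is (C, W), giving (20, 18).
Sequential outcome (C, W) coincides with the Nash profile (C, W).

yes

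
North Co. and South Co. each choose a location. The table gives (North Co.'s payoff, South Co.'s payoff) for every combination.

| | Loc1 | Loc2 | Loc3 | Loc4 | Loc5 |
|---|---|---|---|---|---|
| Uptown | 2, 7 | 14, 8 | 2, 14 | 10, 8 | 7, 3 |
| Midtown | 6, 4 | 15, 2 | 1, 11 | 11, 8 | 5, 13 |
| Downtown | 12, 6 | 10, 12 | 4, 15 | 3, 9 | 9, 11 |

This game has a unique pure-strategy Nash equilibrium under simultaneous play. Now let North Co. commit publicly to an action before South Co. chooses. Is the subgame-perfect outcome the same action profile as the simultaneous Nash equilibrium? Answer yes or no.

South Co. best-responds to each possible North Co. move:
- Uptown: BR = Loc3, leader payoff 2.
- Midtown: BR = Loc5, leader payoff 5.
- Downtown: BR = Loc3, leader payoff 4.
Among 2, 5, 4, the best is 5 at Midtown. Subgame-perfect outcome: (Midtown, Loc5) with payoffs (5, 13).
For the simultaneous game, intersect best replies.
North Co.'s best replies: Loc1→Downtown; Loc2→Midtown; Loc3→Downtown; Loc4→Midtown; Loc5→Downtown.
South Co.'s best replies: Uptown→Loc3; Midtown→Loc5; Downtown→Loc3.
Only (Downtown, Loc3) has each player best-responding; Nash payoffs (4, 15).
Sequential outcome (Midtown, Loc5) differs from the Nash profile (Downtown, Loc3).

no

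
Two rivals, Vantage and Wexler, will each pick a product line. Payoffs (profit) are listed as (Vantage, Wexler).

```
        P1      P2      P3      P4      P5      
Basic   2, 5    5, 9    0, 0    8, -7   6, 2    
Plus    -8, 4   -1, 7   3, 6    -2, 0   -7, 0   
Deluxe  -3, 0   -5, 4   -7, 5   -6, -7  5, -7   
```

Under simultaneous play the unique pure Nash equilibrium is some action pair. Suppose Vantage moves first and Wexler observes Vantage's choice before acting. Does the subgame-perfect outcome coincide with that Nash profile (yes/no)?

yes

Backward induction with Vantage moving first.
- Basic: BR = P2, leader payoff 5.
- Plus: BR = P2, leader payoff -1.
- Deluxe: BR = P3, leader payoff -7.
Among 5, -1, -7, the best is 5 at Basic. Subgame-perfect outcome: (Basic, P2) with payoffs (5, 9).
Now find the simultaneous Nash equilibrium.
Vantage's best replies: P1→Basic; P2→Basic; P3→Plus; P4→Basic; P5→Basic.
Wexler's best replies: Basic→P2; Plus→P2; Deluxe→P3.
Only (Basic, P2) has each player best-responding; Nash payoffs (5, 9).
Sequential outcome (Basic, P2) coincides with the Nash profile (Basic, P2).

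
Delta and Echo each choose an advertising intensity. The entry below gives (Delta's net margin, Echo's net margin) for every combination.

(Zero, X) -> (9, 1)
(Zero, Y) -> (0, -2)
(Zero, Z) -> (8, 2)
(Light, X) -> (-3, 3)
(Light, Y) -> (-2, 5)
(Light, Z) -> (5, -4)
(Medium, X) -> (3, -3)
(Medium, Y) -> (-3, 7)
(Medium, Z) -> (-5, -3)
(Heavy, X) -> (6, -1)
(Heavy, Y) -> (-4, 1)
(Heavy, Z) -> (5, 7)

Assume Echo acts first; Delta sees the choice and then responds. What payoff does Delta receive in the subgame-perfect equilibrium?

8

Work backward from Delta's decision.
- X: BR = Zero, leader payoff 1.
- Y: BR = Zero, leader payoff -2.
- Z: BR = Zero, leader payoff 2.
Maximizing over 1, -2, 2, Echo chooses Z. Subgame-perfect outcome: (Zero, Z) with payoffs (8, 2).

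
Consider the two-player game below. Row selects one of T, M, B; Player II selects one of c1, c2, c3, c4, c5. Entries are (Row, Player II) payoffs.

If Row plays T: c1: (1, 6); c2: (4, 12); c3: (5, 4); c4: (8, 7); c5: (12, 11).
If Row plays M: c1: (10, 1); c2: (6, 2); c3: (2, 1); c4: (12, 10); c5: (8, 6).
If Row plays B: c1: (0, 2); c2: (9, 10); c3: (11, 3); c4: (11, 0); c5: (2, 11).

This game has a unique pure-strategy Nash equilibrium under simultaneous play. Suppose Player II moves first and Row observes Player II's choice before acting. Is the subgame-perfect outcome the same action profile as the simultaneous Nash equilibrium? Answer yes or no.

no

Solve by backward induction (Player II leads).
- c1: Row compares 1, 10, 0 and picks M; Player II would get 1.
- c2: Row compares 4, 6, 9 and picks B; Player II would get 10.
- c3: Row compares 5, 2, 11 and picks B; Player II would get 3.
- c4: Row compares 8, 12, 11 and picks M; Player II would get 10.
- c5: Row compares 12, 8, 2 and picks T; Player II would get 11.
Among 1, 10, 3, 10, 11, the best is 11 at c5. Subgame-perfect outcome: (T, c5) with payoffs (12, 11).
For the simultaneous game, intersect best replies.
Row's best replies: c1→M; c2→B; c3→B; c4→M; c5→T.
Player II's best replies: T→c2; M→c4; B→c5.
The unique mutual best reply is (M, c4), giving (12, 10).
Sequential outcome (T, c5) differs from the Nash profile (M, c4).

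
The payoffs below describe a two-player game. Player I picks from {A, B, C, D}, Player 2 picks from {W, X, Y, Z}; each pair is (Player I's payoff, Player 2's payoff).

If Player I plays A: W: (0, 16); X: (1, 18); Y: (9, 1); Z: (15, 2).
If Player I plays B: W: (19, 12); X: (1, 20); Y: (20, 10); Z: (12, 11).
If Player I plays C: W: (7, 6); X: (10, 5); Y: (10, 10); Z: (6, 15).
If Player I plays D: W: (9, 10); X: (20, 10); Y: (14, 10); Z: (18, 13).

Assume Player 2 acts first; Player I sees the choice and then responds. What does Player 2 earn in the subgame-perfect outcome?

13

Work backward from Player I's decision.
- W → Player I plays B (best of 0, 19, 7, 9); Player 2 gets 12.
- X → Player I plays D (best of 1, 1, 10, 20); Player 2 gets 10.
- Y → Player I plays B (best of 9, 20, 10, 14); Player 2 gets 10.
- Z → Player I plays D (best of 15, 12, 6, 18); Player 2 gets 13.
Player 2's induced payoffs are 12, 10, 10, 13, so Player 2 commits to Z. Subgame-perfect outcome: (D, Z) with payoffs (18, 13).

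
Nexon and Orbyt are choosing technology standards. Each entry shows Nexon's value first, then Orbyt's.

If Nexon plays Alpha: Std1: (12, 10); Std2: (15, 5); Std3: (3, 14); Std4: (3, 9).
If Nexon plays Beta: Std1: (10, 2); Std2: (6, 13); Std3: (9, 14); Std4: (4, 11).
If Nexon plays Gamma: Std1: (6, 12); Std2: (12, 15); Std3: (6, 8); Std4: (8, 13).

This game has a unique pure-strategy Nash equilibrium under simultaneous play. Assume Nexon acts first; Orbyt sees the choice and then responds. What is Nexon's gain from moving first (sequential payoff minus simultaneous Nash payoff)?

3

Work backward from Orbyt's decision.
- Alpha → Orbyt plays Std3 (best of 10, 5, 14, 9); Nexon gets 3.
- Beta → Orbyt plays Std3 (best of 2, 13, 14, 11); Nexon gets 9.
- Gamma → Orbyt plays Std2 (best of 12, 15, 8, 13); Nexon gets 12.
Among 3, 9, 12, the best is 12 at Gamma. Subgame-perfect outcome: (Gamma, Std2) with payoffs (12, 15).
Under simultaneous play:
Nexon's best replies: Std1→Alpha; Std2→Alpha; Std3→Beta; Std4→Gamma.
Orbyt's best replies: Alpha→Std3; Beta→Std3; Gamma→Std2.
Only (Beta, Std3) has each player best-responding; Nash payoffs (9, 14).
Nexon's commitment gain: 12 − 9 = 3.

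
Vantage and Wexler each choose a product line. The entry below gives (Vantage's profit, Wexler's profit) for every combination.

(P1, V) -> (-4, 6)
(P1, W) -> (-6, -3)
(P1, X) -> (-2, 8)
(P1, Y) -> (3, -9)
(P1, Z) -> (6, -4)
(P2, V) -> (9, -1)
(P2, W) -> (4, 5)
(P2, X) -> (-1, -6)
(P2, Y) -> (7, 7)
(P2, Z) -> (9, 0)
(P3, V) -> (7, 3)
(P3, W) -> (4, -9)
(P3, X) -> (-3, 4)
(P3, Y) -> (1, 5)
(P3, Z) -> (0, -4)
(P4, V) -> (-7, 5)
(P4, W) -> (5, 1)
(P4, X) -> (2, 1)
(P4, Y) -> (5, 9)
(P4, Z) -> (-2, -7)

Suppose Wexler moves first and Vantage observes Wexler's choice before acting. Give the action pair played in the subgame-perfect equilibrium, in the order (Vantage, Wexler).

Solve by backward induction (Wexler leads).
- V: Vantage compares -4, 9, 7, -7 and picks P2; Wexler would get -1.
- W: Vantage compares -6, 4, 4, 5 and picks P4; Wexler would get 1.
- X: Vantage compares -2, -1, -3, 2 and picks P4; Wexler would get 1.
- Y: Vantage compares 3, 7, 1, 5 and picks P2; Wexler would get 7.
- Z: Vantage compares 6, 9, 0, -2 and picks P2; Wexler would get 0.
Maximizing over -1, 1, 1, 7, 0, Wexler chooses Y. Subgame-perfect outcome: (P2, Y) with payoffs (7, 7).

(P2, Y)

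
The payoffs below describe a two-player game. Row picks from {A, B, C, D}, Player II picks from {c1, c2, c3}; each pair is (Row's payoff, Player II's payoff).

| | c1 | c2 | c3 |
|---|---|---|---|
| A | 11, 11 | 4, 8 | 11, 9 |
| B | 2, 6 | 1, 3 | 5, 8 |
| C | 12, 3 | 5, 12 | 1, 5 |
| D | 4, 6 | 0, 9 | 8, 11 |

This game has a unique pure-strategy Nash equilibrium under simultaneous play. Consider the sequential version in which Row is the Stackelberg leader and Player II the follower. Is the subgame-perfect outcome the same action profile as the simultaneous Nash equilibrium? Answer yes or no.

Solve by backward induction (Row leads).
- A → Player II plays c1 (best of 11, 8, 9); Row gets 11.
- B → Player II plays c3 (best of 6, 3, 8); Row gets 5.
- C → Player II plays c2 (best of 3, 12, 5); Row gets 5.
- D → Player II plays c3 (best of 6, 9, 11); Row gets 8.
Row's induced payoffs are 11, 5, 5, 8, so Row commits to A. Subgame-perfect outcome: (A, c1) with payoffs (11, 11).
For the simultaneous game, intersect best replies.
Row's best replies: c1→C; c2→C; c3→A.
Player II's best replies: A→c1; B→c3; C→c2; D→c3.
Only (C, c2) has each player best-responding; Nash payoffs (5, 12).
Sequential outcome (A, c1) differs from the Nash profile (C, c2).

no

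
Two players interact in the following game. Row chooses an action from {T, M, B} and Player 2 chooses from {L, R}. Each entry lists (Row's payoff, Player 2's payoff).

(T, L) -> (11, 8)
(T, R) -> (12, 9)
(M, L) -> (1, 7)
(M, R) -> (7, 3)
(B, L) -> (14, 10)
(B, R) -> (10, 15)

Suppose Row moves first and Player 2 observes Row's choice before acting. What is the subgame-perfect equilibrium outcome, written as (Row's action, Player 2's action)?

(T, R)

Player 2 best-responds to each possible Row move:
- T: BR = R, leader payoff 12.
- M: BR = L, leader payoff 1.
- B: BR = R, leader payoff 10.
Among 12, 1, 10, the best is 12 at T. Subgame-perfect outcome: (T, R) with payoffs (12, 9).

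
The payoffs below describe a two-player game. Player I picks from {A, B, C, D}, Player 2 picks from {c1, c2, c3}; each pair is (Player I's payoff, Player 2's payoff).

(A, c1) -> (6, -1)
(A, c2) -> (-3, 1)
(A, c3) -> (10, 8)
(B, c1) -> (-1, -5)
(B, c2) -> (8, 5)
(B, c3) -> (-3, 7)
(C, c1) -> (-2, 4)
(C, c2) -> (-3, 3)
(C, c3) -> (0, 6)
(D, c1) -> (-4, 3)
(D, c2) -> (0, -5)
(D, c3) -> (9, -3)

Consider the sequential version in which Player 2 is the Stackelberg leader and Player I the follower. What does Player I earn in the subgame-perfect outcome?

Solve by backward induction (Player 2 leads).
- c1: Player I compares 6, -1, -2, -4 and picks A; Player 2 would get -1.
- c2: Player I compares -3, 8, -3, 0 and picks B; Player 2 would get 5.
- c3: Player I compares 10, -3, 0, 9 and picks A; Player 2 would get 8.
Among -1, 5, 8, the best is 8 at c3. Subgame-perfect outcome: (A, c3) with payoffs (10, 8).

10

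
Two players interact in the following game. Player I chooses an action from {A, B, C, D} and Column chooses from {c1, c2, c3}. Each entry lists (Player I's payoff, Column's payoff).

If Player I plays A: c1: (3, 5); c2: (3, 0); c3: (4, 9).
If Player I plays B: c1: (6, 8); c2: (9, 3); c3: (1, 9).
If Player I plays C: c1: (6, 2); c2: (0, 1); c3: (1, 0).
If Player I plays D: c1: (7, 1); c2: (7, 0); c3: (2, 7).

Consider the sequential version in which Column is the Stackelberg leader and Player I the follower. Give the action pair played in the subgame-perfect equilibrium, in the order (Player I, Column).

(A, c3)

Work backward from Player I's decision.
- c1: BR = D, leader payoff 1.
- c2: BR = B, leader payoff 3.
- c3: BR = A, leader payoff 9.
Maximizing over 1, 3, 9, Column chooses c3. Subgame-perfect outcome: (A, c3) with payoffs (4, 9).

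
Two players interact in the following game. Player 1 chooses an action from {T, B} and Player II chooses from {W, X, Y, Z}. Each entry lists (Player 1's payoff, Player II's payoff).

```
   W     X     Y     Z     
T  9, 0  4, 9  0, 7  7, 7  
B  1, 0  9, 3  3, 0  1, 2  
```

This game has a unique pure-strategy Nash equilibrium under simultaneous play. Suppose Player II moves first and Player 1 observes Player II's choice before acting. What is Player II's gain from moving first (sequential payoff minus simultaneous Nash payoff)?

4

Solve by backward induction (Player II leads).
- W: Player 1 compares 9, 1 and picks T; Player II would get 0.
- X: Player 1 compares 4, 9 and picks B; Player II would get 3.
- Y: Player 1 compares 0, 3 and picks B; Player II would get 0.
- Z: Player 1 compares 7, 1 and picks T; Player II would get 7.
Maximizing over 0, 3, 0, 7, Player II chooses Z. Subgame-perfect outcome: (T, Z) with payoffs (7, 7).
Under simultaneous play:
Player 1's best replies: W→T; X→B; Y→B; Z→T.
Player II's best replies: T→X; B→X.
Only (B, X) has each player best-responding; Nash payoffs (9, 3).
Player II's commitment gain: 7 − 3 = 4.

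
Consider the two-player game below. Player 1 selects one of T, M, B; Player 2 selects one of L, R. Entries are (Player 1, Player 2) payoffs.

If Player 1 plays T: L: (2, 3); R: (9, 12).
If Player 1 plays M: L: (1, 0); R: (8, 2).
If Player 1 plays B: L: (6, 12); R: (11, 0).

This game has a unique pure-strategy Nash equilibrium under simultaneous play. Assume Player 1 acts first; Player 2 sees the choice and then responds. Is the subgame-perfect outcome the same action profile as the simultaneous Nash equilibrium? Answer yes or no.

Solve by backward induction (Player 1 leads).
- T → Player 2 plays R (best of 3, 12); Player 1 gets 9.
- M → Player 2 plays R (best of 0, 2); Player 1 gets 8.
- B → Player 2 plays L (best of 12, 0); Player 1 gets 6.
Among 9, 8, 6, the best is 9 at T. Subgame-perfect outcome: (T, R) with payoffs (9, 12).
Under simultaneous play:
Player 1's best replies: L→B; R→B.
Player 2's best replies: T→R; M→R; B→L.
The unique mutual best reply is (B, L), giving (6, 12).
Sequential outcome (T, R) differs from the Nash profile (B, L).

no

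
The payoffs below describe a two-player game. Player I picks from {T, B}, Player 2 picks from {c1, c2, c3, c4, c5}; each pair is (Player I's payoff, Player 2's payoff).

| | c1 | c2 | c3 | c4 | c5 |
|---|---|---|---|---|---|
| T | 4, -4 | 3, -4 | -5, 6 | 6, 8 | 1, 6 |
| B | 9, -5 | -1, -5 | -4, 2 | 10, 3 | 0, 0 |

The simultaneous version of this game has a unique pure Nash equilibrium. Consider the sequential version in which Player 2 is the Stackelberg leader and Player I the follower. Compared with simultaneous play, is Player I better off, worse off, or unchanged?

worse off

Solve by backward induction (Player 2 leads).
- c1: Player I compares 4, 9 and picks B; Player 2 would get -5.
- c2: Player I compares 3, -1 and picks T; Player 2 would get -4.
- c3: Player I compares -5, -4 and picks B; Player 2 would get 2.
- c4: Player I compares 6, 10 and picks B; Player 2 would get 3.
- c5: Player I compares 1, 0 and picks T; Player 2 would get 6.
Among -5, -4, 2, 3, 6, the best is 6 at c5. Subgame-perfect outcome: (T, c5) with payoffs (1, 6).
Under simultaneous play:
Player I's best replies: c1→B; c2→T; c3→B; c4→B; c5→T.
Player 2's best replies: T→c4; B→c4.
Only (B, c4) has each player best-responding; Nash payoffs (10, 3).
Player I earns 1 sequentially versus 10 at the Nash outcome: worse off.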